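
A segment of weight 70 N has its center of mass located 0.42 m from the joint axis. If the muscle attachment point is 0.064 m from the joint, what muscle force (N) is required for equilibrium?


F_muscle = W * d_load / d_muscle
F_muscle = 70 * 0.42 / 0.064
Numerator = 29.4000
F_muscle = 459.3750


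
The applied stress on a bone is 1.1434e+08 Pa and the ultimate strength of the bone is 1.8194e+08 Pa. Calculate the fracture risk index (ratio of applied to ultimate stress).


FRI = applied / ultimate
FRI = 1.1434e+08 / 1.8194e+08
FRI = 0.6284


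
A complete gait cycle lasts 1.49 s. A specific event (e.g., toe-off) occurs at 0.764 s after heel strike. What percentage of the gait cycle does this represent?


pct = (event_time / cycle_time) * 100
pct = (0.764 / 1.49) * 100
ratio = 0.5128
pct = 51.2752


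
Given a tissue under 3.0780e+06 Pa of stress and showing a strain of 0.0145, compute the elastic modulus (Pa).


E = stress / strain
E = 3.0780e+06 / 0.0145
E = 2.1228e+08


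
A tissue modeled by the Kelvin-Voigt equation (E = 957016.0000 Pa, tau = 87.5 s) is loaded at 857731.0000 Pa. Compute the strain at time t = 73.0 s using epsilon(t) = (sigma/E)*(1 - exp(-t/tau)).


epsilon(t) = (sigma/E) * (1 - exp(-t/tau))
sigma/E = 857731.0000 / 957016.0000 = 0.8963
exp(-t/tau) = exp(-73.0 / 87.5) = 0.4342
epsilon = 0.8963 * (1 - 0.4342)
epsilon = 0.5071


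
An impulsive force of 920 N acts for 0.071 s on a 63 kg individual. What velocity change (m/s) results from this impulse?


J = F * dt = 920 * 0.071 = 65.3200 N*s
delta_v = J / m
delta_v = 65.3200 / 63
delta_v = 1.0368


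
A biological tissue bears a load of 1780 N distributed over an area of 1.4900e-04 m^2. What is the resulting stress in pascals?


stress = F / A
stress = 1780 / 1.4900e-04
stress = 1.1946e+07


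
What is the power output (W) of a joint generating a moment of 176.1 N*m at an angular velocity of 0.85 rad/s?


P = M * omega
P = 176.1 * 0.85
P = 149.6850


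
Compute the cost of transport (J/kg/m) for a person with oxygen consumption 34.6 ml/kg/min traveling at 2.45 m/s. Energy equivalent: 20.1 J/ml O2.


Power per kg = VO2 * 20.1 / 60
Power per kg = 34.6 * 20.1 / 60 = 11.5910 W/kg
Cost = power_per_kg / speed
Cost = 11.5910 / 2.45
Cost = 4.7310


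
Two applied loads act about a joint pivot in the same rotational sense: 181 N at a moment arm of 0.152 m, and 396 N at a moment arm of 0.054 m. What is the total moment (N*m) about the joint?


M = F1 * d1 + F2 * d2
M = 181 * 0.152 + 396 * 0.054
M = 27.5120 + 21.3840
M = 48.8960


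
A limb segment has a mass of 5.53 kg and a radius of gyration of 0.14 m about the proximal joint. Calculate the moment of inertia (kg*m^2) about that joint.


I = m * k^2
I = 5.53 * 0.14^2
k^2 = 0.0196
I = 0.1084


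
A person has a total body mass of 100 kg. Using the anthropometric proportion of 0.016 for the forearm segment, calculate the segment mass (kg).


m_segment = body_mass * fraction
m_segment = 100 * 0.016
m_segment = 1.6000


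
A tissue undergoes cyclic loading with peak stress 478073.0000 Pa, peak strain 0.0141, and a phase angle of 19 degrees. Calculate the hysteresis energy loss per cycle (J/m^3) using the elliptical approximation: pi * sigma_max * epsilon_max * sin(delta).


E_loss = pi * sigma_max * epsilon_max * sin(delta)
delta = 19 deg = 0.3316 rad
sin(delta) = 0.3256
E_loss = pi * 478073.0000 * 0.0141 * 0.3256
E_loss = 6894.5372


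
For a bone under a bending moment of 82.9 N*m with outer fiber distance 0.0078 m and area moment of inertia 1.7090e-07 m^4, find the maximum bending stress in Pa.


sigma = M * c / I
sigma = 82.9 * 0.0078 / 1.7090e-07
M * c = 0.6466
sigma = 3.7836e+06


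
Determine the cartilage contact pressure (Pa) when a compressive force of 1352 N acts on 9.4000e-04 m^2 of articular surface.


P = F / A
P = 1352 / 9.4000e-04
P = 1.4383e+06


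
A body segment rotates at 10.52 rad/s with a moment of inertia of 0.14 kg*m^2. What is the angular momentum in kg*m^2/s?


L = I * omega
L = 0.14 * 10.52
L = 1.4728


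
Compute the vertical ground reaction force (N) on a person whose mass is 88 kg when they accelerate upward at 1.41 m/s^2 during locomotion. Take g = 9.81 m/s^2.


GRF = m * (g + a)
GRF = 88 * (9.81 + 1.41)
GRF = 88 * 11.2200
GRF = 987.3600


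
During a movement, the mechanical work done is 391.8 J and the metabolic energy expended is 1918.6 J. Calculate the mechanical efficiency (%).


eta = (W_mech / E_meta) * 100
eta = (391.8 / 1918.6) * 100
ratio = 0.2042
eta = 20.4211


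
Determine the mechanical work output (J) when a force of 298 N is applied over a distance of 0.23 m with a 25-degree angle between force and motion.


W = F * d * cos(theta)
theta = 25 deg = 0.4363 rad
cos(theta) = 0.9063
W = 298 * 0.23 * 0.9063
W = 62.1183


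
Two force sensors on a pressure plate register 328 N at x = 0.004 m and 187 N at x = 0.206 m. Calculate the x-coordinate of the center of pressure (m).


COP_x = (F1*x1 + F2*x2) / (F1 + F2)
COP_x = (328*0.004 + 187*0.206) / (328 + 187)
Numerator = 39.8340
Denominator = 515
COP_x = 0.0773


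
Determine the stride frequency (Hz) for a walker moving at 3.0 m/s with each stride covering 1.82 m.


f = v / stride_length
f = 3.0 / 1.82
f = 1.6484


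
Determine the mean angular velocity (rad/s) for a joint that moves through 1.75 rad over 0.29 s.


omega = delta_theta / delta_t
omega = 1.75 / 0.29
omega = 6.0345


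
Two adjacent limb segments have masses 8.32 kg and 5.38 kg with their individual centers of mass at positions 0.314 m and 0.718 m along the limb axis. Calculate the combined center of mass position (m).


COM = (m1*x1 + m2*x2) / (m1 + m2)
COM = (8.32*0.314 + 5.38*0.718) / (8.32 + 5.38)
Numerator = 6.4753
Denominator = 13.7000
COM = 0.4727


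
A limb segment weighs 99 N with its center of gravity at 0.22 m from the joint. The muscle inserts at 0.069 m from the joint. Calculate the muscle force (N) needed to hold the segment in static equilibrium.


F_muscle = W * d_load / d_muscle
F_muscle = 99 * 0.22 / 0.069
Numerator = 21.7800
F_muscle = 315.6522


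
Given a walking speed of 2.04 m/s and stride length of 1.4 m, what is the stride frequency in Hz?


f = v / stride_length
f = 2.04 / 1.4
f = 1.4571


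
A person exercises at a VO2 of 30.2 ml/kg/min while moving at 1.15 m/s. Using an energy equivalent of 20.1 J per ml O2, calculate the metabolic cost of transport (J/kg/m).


Power per kg = VO2 * 20.1 / 60
Power per kg = 30.2 * 20.1 / 60 = 10.1170 W/kg
Cost = power_per_kg / speed
Cost = 10.1170 / 1.15
Cost = 8.7974


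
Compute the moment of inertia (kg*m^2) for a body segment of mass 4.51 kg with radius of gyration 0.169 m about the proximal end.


I = m * k^2
I = 4.51 * 0.169^2
k^2 = 0.0286
I = 0.1288


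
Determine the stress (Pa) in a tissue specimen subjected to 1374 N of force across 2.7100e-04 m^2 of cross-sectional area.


stress = F / A
stress = 1374 / 2.7100e-04
stress = 5.0701e+06


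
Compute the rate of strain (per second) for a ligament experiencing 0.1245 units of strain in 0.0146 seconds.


strain_rate = delta_strain / delta_t
strain_rate = 0.1245 / 0.0146
strain_rate = 8.5274


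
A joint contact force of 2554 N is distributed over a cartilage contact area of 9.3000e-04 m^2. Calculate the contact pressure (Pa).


P = F / A
P = 2554 / 9.3000e-04
P = 2.7462e+06


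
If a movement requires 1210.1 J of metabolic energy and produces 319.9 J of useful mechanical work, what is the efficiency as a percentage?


eta = (W_mech / E_meta) * 100
eta = (319.9 / 1210.1) * 100
ratio = 0.2644
eta = 26.4358


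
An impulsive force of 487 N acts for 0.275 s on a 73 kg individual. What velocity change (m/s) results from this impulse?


J = F * dt = 487 * 0.275 = 133.9250 N*s
delta_v = J / m
delta_v = 133.9250 / 73
delta_v = 1.8346


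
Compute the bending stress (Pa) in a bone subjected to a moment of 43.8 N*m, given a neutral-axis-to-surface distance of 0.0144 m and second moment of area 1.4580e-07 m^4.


sigma = M * c / I
sigma = 43.8 * 0.0144 / 1.4580e-07
M * c = 0.6307
sigma = 4.3259e+06


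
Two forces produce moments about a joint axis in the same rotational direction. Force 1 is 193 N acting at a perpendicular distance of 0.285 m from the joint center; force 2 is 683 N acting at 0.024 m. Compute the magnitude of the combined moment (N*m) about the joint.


M = F1 * d1 + F2 * d2
M = 193 * 0.285 + 683 * 0.024
M = 55.0050 + 16.3920
M = 71.3970


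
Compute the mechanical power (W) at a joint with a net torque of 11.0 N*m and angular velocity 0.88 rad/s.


P = M * omega
P = 11.0 * 0.88
P = 9.6800


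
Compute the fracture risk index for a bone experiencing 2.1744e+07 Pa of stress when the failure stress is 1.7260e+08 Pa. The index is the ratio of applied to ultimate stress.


FRI = applied / ultimate
FRI = 2.1744e+07 / 1.7260e+08
FRI = 0.1260


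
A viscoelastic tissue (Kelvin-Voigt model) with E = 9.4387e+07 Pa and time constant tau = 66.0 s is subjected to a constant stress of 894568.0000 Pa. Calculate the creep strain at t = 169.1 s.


epsilon(t) = (sigma/E) * (1 - exp(-t/tau))
sigma/E = 894568.0000 / 9.4387e+07 = 0.0095
exp(-t/tau) = exp(-169.1 / 66.0) = 0.0771
epsilon = 0.0095 * (1 - 0.0771)
epsilon = 0.0087


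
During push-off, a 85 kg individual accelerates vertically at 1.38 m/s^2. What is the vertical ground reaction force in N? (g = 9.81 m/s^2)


GRF = m * (g + a)
GRF = 85 * (9.81 + 1.38)
GRF = 85 * 11.1900
GRF = 951.1500


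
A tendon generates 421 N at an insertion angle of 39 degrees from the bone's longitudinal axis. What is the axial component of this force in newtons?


F_eff = F_tendon * cos(theta)
theta = 39 deg = 0.6807 rad
cos(theta) = 0.7771
F_eff = 421 * 0.7771
F_eff = 327.1784


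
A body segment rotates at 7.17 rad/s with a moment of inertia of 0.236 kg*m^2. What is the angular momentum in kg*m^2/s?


L = I * omega
L = 0.236 * 7.17
L = 1.6921


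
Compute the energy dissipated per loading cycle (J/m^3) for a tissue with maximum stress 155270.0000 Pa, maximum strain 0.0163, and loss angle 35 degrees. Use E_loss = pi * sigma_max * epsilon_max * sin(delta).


E_loss = pi * sigma_max * epsilon_max * sin(delta)
delta = 35 deg = 0.6109 rad
sin(delta) = 0.5736
E_loss = pi * 155270.0000 * 0.0163 * 0.5736
E_loss = 4560.5407


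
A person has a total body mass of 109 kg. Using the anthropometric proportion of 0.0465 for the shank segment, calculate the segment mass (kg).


m_segment = body_mass * fraction
m_segment = 109 * 0.0465
m_segment = 5.0685


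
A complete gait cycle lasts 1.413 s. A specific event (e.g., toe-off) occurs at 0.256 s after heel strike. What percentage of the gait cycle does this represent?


pct = (event_time / cycle_time) * 100
pct = (0.256 / 1.413) * 100
ratio = 0.1812
pct = 18.1175


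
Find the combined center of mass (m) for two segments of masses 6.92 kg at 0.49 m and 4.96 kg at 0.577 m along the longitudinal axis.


COM = (m1*x1 + m2*x2) / (m1 + m2)
COM = (6.92*0.49 + 4.96*0.577) / (6.92 + 4.96)
Numerator = 6.2527
Denominator = 11.8800
COM = 0.5263


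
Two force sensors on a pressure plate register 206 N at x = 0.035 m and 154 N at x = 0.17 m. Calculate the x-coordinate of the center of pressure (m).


COP_x = (F1*x1 + F2*x2) / (F1 + F2)
COP_x = (206*0.035 + 154*0.17) / (206 + 154)
Numerator = 33.3900
Denominator = 360
COP_x = 0.0927


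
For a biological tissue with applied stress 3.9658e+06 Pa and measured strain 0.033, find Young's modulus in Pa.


E = stress / strain
E = 3.9658e+06 / 0.033
E = 1.2018e+08


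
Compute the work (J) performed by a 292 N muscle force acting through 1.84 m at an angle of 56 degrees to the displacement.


W = F * d * cos(theta)
theta = 56 deg = 0.9774 rad
cos(theta) = 0.5592
W = 292 * 1.84 * 0.5592
W = 300.4432


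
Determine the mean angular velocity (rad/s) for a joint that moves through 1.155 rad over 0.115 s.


omega = delta_theta / delta_t
omega = 1.155 / 0.115
omega = 10.0435


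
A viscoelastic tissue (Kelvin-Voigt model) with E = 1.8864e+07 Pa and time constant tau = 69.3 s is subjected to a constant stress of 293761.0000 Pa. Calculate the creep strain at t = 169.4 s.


epsilon(t) = (sigma/E) * (1 - exp(-t/tau))
sigma/E = 293761.0000 / 1.8864e+07 = 0.0156
exp(-t/tau) = exp(-169.4 / 69.3) = 0.0868
epsilon = 0.0156 * (1 - 0.0868)
epsilon = 0.0142


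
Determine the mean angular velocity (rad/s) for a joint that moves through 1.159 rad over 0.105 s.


omega = delta_theta / delta_t
omega = 1.159 / 0.105
omega = 11.0381


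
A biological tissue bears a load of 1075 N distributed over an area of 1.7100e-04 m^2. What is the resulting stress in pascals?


stress = F / A
stress = 1075 / 1.7100e-04
stress = 6.2865e+06


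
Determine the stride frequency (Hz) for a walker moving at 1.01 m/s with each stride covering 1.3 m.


f = v / stride_length
f = 1.01 / 1.3
f = 0.7769


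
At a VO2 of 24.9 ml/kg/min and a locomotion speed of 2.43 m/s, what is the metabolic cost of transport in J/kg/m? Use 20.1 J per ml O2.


Power per kg = VO2 * 20.1 / 60
Power per kg = 24.9 * 20.1 / 60 = 8.3415 W/kg
Cost = power_per_kg / speed
Cost = 8.3415 / 2.43
Cost = 3.4327


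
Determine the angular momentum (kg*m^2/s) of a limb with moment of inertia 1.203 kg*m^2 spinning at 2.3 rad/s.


L = I * omega
L = 1.203 * 2.3
L = 2.7669


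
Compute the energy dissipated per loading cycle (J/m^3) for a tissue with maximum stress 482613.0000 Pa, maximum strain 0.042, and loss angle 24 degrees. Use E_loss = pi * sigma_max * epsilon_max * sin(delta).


E_loss = pi * sigma_max * epsilon_max * sin(delta)
delta = 24 deg = 0.4189 rad
sin(delta) = 0.4067
E_loss = pi * 482613.0000 * 0.042 * 0.4067
E_loss = 25900.6987


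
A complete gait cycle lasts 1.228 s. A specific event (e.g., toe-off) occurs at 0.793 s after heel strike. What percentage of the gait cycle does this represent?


pct = (event_time / cycle_time) * 100
pct = (0.793 / 1.228) * 100
ratio = 0.6458
pct = 64.5765


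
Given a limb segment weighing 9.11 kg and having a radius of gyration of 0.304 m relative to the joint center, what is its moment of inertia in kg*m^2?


I = m * k^2
I = 9.11 * 0.304^2
k^2 = 0.0924
I = 0.8419


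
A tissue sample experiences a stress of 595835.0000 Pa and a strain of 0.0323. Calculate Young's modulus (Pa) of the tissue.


E = stress / strain
E = 595835.0000 / 0.0323
E = 1.8447e+07


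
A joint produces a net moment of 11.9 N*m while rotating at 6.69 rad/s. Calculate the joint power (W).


P = M * omega
P = 11.9 * 6.69
P = 79.6110


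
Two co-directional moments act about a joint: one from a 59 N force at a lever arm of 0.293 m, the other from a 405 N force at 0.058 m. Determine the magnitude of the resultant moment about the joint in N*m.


M = F1 * d1 + F2 * d2
M = 59 * 0.293 + 405 * 0.058
M = 17.2870 + 23.4900
M = 40.7770


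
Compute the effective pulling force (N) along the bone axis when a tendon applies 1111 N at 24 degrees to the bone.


F_eff = F_tendon * cos(theta)
theta = 24 deg = 0.4189 rad
cos(theta) = 0.9135
F_eff = 1111 * 0.9135
F_eff = 1014.9490


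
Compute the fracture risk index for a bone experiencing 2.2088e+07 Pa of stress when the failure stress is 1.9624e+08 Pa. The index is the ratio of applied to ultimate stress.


FRI = applied / ultimate
FRI = 2.2088e+07 / 1.9624e+08
FRI = 0.1126


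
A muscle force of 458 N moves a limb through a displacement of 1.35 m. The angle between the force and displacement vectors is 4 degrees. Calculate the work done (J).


W = F * d * cos(theta)
theta = 4 deg = 0.0698 rad
cos(theta) = 0.9976
W = 458 * 1.35 * 0.9976
W = 616.7939


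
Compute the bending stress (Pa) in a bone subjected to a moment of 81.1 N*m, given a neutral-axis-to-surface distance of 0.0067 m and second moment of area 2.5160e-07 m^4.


sigma = M * c / I
sigma = 81.1 * 0.0067 / 2.5160e-07
M * c = 0.5434
sigma = 2.1597e+06


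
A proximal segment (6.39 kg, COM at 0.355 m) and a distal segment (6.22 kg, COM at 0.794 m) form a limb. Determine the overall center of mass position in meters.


COM = (m1*x1 + m2*x2) / (m1 + m2)
COM = (6.39*0.355 + 6.22*0.794) / (6.39 + 6.22)
Numerator = 7.2071
Denominator = 12.6100
COM = 0.5715


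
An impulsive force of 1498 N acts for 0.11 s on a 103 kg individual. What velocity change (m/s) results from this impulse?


J = F * dt = 1498 * 0.11 = 164.7800 N*s
delta_v = J / m
delta_v = 164.7800 / 103
delta_v = 1.5998


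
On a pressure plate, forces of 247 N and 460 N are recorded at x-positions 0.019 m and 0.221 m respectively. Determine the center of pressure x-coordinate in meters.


COP_x = (F1*x1 + F2*x2) / (F1 + F2)
COP_x = (247*0.019 + 460*0.221) / (247 + 460)
Numerator = 106.3530
Denominator = 707
COP_x = 0.1504


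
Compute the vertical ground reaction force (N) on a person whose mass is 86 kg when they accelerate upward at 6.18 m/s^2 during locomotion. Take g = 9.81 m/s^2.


GRF = m * (g + a)
GRF = 86 * (9.81 + 6.18)
GRF = 86 * 15.9900
GRF = 1375.1400


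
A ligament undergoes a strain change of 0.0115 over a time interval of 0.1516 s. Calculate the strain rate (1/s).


strain_rate = delta_strain / delta_t
strain_rate = 0.0115 / 0.1516
strain_rate = 0.0759


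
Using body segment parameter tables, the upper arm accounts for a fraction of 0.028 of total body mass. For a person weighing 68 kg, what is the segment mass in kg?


m_segment = body_mass * fraction
m_segment = 68 * 0.028
m_segment = 1.9040


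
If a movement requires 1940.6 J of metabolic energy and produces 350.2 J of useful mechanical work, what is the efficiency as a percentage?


eta = (W_mech / E_meta) * 100
eta = (350.2 / 1940.6) * 100
ratio = 0.1805
eta = 18.0460


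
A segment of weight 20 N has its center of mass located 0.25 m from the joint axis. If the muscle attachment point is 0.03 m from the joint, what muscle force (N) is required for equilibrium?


F_muscle = W * d_load / d_muscle
F_muscle = 20 * 0.25 / 0.03
Numerator = 5.0000
F_muscle = 166.6667


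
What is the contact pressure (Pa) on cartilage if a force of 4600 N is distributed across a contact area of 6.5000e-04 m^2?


P = F / A
P = 4600 / 6.5000e-04
P = 7.0769e+06


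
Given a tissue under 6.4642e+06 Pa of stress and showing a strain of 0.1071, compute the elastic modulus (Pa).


E = stress / strain
E = 6.4642e+06 / 0.1071
E = 6.0357e+07


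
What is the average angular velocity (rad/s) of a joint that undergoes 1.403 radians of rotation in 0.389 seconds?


omega = delta_theta / delta_t
omega = 1.403 / 0.389
omega = 3.6067


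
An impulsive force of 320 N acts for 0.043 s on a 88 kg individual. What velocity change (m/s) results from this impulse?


J = F * dt = 320 * 0.043 = 13.7600 N*s
delta_v = J / m
delta_v = 13.7600 / 88
delta_v = 0.1564


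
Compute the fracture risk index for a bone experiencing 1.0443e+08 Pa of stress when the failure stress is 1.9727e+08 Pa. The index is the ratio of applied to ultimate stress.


FRI = applied / ultimate
FRI = 1.0443e+08 / 1.9727e+08
FRI = 0.5294


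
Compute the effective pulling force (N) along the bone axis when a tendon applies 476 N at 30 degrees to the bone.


F_eff = F_tendon * cos(theta)
theta = 30 deg = 0.5236 rad
cos(theta) = 0.8660
F_eff = 476 * 0.8660
F_eff = 412.2281


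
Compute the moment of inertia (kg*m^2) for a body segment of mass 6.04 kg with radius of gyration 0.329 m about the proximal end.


I = m * k^2
I = 6.04 * 0.329^2
k^2 = 0.1082
I = 0.6538


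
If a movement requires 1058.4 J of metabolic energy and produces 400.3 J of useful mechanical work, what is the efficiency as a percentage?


eta = (W_mech / E_meta) * 100
eta = (400.3 / 1058.4) * 100
ratio = 0.3782
eta = 37.8212


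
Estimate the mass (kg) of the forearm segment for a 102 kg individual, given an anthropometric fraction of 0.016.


m_segment = body_mass * fraction
m_segment = 102 * 0.016
m_segment = 1.6320


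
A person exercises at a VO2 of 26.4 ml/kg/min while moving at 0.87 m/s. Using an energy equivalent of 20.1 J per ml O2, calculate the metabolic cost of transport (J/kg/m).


Power per kg = VO2 * 20.1 / 60
Power per kg = 26.4 * 20.1 / 60 = 8.8440 W/kg
Cost = power_per_kg / speed
Cost = 8.8440 / 0.87
Cost = 10.1655


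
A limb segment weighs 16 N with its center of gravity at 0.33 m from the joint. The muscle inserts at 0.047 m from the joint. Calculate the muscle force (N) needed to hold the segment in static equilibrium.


F_muscle = W * d_load / d_muscle
F_muscle = 16 * 0.33 / 0.047
Numerator = 5.2800
F_muscle = 112.3404


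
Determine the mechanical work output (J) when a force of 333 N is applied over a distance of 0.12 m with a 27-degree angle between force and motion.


W = F * d * cos(theta)
theta = 27 deg = 0.4712 rad
cos(theta) = 0.8910
W = 333 * 0.12 * 0.8910
W = 35.6046


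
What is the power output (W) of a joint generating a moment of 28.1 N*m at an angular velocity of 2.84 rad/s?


P = M * omega
P = 28.1 * 2.84
P = 79.8040


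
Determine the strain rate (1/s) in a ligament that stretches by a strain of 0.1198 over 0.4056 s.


strain_rate = delta_strain / delta_t
strain_rate = 0.1198 / 0.4056
strain_rate = 0.2954


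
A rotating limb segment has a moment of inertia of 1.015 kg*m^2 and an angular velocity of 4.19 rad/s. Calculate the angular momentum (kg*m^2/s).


L = I * omega
L = 1.015 * 4.19
L = 4.2528


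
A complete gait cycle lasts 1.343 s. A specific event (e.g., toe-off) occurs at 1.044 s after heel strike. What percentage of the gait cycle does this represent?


pct = (event_time / cycle_time) * 100
pct = (1.044 / 1.343) * 100
ratio = 0.7774
pct = 77.7364


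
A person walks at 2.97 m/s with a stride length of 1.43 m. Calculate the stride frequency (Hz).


f = v / stride_length
f = 2.97 / 1.43
f = 2.0769


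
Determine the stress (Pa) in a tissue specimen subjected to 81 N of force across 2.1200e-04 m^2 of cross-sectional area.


stress = F / A
stress = 81 / 2.1200e-04
stress = 382075.4717


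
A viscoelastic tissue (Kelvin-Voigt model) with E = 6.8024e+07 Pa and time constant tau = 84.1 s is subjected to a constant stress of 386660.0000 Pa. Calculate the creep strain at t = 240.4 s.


epsilon(t) = (sigma/E) * (1 - exp(-t/tau))
sigma/E = 386660.0000 / 6.8024e+07 = 0.0057
exp(-t/tau) = exp(-240.4 / 84.1) = 0.0574
epsilon = 0.0057 * (1 - 0.0574)
epsilon = 0.0054


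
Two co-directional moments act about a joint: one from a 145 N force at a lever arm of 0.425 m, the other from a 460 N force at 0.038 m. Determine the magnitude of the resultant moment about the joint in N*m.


M = F1 * d1 + F2 * d2
M = 145 * 0.425 + 460 * 0.038
M = 61.6250 + 17.4800
M = 79.1050


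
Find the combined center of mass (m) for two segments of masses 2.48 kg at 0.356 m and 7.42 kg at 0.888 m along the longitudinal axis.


COM = (m1*x1 + m2*x2) / (m1 + m2)
COM = (2.48*0.356 + 7.42*0.888) / (2.48 + 7.42)
Numerator = 7.4718
Denominator = 9.9000
COM = 0.7547


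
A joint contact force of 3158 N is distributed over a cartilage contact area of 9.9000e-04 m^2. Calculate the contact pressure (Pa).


P = F / A
P = 3158 / 9.9000e-04
P = 3.1899e+06


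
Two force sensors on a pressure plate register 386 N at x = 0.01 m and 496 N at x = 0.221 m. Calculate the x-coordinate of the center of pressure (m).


COP_x = (F1*x1 + F2*x2) / (F1 + F2)
COP_x = (386*0.01 + 496*0.221) / (386 + 496)
Numerator = 113.4760
Denominator = 882
COP_x = 0.1287


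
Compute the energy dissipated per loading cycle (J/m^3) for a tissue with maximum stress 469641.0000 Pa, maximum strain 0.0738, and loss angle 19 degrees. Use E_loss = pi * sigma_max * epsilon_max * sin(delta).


E_loss = pi * sigma_max * epsilon_max * sin(delta)
delta = 19 deg = 0.3316 rad
sin(delta) = 0.3256
E_loss = pi * 469641.0000 * 0.0738 * 0.3256
E_loss = 35449.8300


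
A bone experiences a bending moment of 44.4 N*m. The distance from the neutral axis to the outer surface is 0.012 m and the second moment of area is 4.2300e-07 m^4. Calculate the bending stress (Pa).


sigma = M * c / I
sigma = 44.4 * 0.012 / 4.2300e-07
M * c = 0.5328
sigma = 1.2596e+06


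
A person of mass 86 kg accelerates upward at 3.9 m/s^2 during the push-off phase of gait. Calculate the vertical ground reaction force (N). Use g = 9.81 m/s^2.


GRF = m * (g + a)
GRF = 86 * (9.81 + 3.9)
GRF = 86 * 13.7100
GRF = 1179.0600


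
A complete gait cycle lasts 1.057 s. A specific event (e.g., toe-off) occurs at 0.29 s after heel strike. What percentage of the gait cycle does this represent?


pct = (event_time / cycle_time) * 100
pct = (0.29 / 1.057) * 100
ratio = 0.2744
pct = 27.4361


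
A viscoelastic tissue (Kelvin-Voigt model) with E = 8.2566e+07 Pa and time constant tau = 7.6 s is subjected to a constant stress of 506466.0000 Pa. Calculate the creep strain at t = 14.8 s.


epsilon(t) = (sigma/E) * (1 - exp(-t/tau))
sigma/E = 506466.0000 / 8.2566e+07 = 0.0061
exp(-t/tau) = exp(-14.8 / 7.6) = 0.1426
epsilon = 0.0061 * (1 - 0.1426)
epsilon = 0.0053


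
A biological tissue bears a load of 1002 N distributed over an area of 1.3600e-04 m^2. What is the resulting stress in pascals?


stress = F / A
stress = 1002 / 1.3600e-04
stress = 7.3676e+06


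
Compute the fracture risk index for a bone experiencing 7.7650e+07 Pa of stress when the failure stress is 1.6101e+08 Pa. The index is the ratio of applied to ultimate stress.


FRI = applied / ultimate
FRI = 7.7650e+07 / 1.6101e+08
FRI = 0.4823


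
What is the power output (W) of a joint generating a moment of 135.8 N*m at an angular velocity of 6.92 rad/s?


P = M * omega
P = 135.8 * 6.92
P = 939.7360


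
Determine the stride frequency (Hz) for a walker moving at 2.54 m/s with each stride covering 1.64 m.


f = v / stride_length
f = 2.54 / 1.64
f = 1.5488


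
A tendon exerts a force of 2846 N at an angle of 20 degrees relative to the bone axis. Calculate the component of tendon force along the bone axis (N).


F_eff = F_tendon * cos(theta)
theta = 20 deg = 0.3491 rad
cos(theta) = 0.9397
F_eff = 2846 * 0.9397
F_eff = 2674.3652


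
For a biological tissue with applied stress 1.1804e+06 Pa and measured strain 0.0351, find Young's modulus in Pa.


E = stress / strain
E = 1.1804e+06 / 0.0351
E = 3.3630e+07


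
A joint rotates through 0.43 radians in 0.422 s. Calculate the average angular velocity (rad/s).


omega = delta_theta / delta_t
omega = 0.43 / 0.422
omega = 1.0190


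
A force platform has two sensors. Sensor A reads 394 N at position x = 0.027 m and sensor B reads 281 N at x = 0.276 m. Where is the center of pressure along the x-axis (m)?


COP_x = (F1*x1 + F2*x2) / (F1 + F2)
COP_x = (394*0.027 + 281*0.276) / (394 + 281)
Numerator = 88.1940
Denominator = 675
COP_x = 0.1307


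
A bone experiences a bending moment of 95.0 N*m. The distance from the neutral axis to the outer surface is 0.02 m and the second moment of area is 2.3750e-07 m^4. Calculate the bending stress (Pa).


sigma = M * c / I
sigma = 95.0 * 0.02 / 2.3750e-07
M * c = 1.9000
sigma = 8.0000e+06


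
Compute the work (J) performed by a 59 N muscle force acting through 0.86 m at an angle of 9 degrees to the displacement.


W = F * d * cos(theta)
theta = 9 deg = 0.1571 rad
cos(theta) = 0.9877
W = 59 * 0.86 * 0.9877
W = 50.1153


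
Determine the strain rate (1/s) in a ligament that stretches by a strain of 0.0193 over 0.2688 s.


strain_rate = delta_strain / delta_t
strain_rate = 0.0193 / 0.2688
strain_rate = 0.0718


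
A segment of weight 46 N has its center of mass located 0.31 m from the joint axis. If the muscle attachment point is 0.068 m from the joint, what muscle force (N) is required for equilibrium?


F_muscle = W * d_load / d_muscle
F_muscle = 46 * 0.31 / 0.068
Numerator = 14.2600
F_muscle = 209.7059


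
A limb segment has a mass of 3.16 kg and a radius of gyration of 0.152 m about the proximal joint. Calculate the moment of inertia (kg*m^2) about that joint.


I = m * k^2
I = 3.16 * 0.152^2
k^2 = 0.0231
I = 0.0730


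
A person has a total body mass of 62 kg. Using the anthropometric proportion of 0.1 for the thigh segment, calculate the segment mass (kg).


m_segment = body_mass * fraction
m_segment = 62 * 0.1
m_segment = 6.2000


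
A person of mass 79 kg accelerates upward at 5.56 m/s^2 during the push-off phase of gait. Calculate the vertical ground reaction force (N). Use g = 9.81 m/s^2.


GRF = m * (g + a)
GRF = 79 * (9.81 + 5.56)
GRF = 79 * 15.3700
GRF = 1214.2300


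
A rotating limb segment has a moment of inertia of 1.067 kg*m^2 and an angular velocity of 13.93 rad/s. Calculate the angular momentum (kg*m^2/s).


L = I * omega
L = 1.067 * 13.93
L = 14.8633


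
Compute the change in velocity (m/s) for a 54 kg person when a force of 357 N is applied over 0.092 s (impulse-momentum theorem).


J = F * dt = 357 * 0.092 = 32.8440 N*s
delta_v = J / m
delta_v = 32.8440 / 54
delta_v = 0.6082


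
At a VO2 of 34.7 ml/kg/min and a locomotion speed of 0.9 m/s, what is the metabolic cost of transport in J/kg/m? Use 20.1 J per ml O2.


Power per kg = VO2 * 20.1 / 60
Power per kg = 34.7 * 20.1 / 60 = 11.6245 W/kg
Cost = power_per_kg / speed
Cost = 11.6245 / 0.9
Cost = 12.9161


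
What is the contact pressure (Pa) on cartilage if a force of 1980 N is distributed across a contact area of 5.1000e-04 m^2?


P = F / A
P = 1980 / 5.1000e-04
P = 3.8824e+06


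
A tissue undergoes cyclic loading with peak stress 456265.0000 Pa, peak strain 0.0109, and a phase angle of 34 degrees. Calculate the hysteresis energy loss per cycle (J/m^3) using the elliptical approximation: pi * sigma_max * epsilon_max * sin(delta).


E_loss = pi * sigma_max * epsilon_max * sin(delta)
delta = 34 deg = 0.5934 rad
sin(delta) = 0.5592
E_loss = pi * 456265.0000 * 0.0109 * 0.5592
E_loss = 8736.8560


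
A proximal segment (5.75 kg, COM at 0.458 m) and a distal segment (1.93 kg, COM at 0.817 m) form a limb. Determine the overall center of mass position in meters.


COM = (m1*x1 + m2*x2) / (m1 + m2)
COM = (5.75*0.458 + 1.93*0.817) / (5.75 + 1.93)
Numerator = 4.2103
Denominator = 7.6800
COM = 0.5482


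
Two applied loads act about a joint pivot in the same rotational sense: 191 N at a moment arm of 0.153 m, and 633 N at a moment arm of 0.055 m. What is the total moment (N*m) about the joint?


M = F1 * d1 + F2 * d2
M = 191 * 0.153 + 633 * 0.055
M = 29.2230 + 34.8150
M = 64.0380


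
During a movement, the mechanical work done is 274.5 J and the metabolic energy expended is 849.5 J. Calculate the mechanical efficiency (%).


eta = (W_mech / E_meta) * 100
eta = (274.5 / 849.5) * 100
ratio = 0.3231
eta = 32.3131


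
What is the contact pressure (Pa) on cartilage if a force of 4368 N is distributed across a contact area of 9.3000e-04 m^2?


P = F / A
P = 4368 / 9.3000e-04
P = 4.6968e+06


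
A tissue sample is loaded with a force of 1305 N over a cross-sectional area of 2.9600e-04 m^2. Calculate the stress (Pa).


stress = F / A
stress = 1305 / 2.9600e-04
stress = 4.4088e+06


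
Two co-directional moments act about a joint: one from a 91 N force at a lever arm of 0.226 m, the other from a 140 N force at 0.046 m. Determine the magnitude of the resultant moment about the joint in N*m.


M = F1 * d1 + F2 * d2
M = 91 * 0.226 + 140 * 0.046
M = 20.5660 + 6.4400
M = 27.0060


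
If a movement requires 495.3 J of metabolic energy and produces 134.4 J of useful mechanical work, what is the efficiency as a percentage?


eta = (W_mech / E_meta) * 100
eta = (134.4 / 495.3) * 100
ratio = 0.2714
eta = 27.1351


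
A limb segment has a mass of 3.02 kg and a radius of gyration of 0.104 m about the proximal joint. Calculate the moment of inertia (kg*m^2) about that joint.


I = m * k^2
I = 3.02 * 0.104^2
k^2 = 0.0108
I = 0.0327


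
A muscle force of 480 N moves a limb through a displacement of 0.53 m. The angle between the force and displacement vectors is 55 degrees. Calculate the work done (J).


W = F * d * cos(theta)
theta = 55 deg = 0.9599 rad
cos(theta) = 0.5736
W = 480 * 0.53 * 0.5736
W = 145.9178


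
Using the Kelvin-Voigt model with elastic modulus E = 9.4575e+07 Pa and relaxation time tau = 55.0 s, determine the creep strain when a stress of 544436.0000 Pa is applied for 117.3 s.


epsilon(t) = (sigma/E) * (1 - exp(-t/tau))
sigma/E = 544436.0000 / 9.4575e+07 = 0.0058
exp(-t/tau) = exp(-117.3 / 55.0) = 0.1185
epsilon = 0.0058 * (1 - 0.1185)
epsilon = 0.0051


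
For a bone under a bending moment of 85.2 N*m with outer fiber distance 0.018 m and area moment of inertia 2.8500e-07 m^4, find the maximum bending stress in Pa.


sigma = M * c / I
sigma = 85.2 * 0.018 / 2.8500e-07
M * c = 1.5336
sigma = 5.3811e+06


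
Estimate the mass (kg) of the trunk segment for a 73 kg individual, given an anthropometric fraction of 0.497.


m_segment = body_mass * fraction
m_segment = 73 * 0.497
m_segment = 36.2810


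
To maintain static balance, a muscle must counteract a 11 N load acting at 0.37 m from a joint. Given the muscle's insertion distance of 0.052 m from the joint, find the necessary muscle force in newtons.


F_muscle = W * d_load / d_muscle
F_muscle = 11 * 0.37 / 0.052
Numerator = 4.0700
F_muscle = 78.2692


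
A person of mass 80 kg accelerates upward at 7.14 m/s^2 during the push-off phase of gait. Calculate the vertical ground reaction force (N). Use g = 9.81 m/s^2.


GRF = m * (g + a)
GRF = 80 * (9.81 + 7.14)
GRF = 80 * 16.9500
GRF = 1356.0000


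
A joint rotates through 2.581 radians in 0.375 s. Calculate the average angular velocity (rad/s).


omega = delta_theta / delta_t
omega = 2.581 / 0.375
omega = 6.8827


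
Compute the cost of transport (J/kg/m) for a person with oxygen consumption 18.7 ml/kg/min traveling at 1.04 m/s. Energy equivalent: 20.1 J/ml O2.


Power per kg = VO2 * 20.1 / 60
Power per kg = 18.7 * 20.1 / 60 = 6.2645 W/kg
Cost = power_per_kg / speed
Cost = 6.2645 / 1.04
Cost = 6.0236


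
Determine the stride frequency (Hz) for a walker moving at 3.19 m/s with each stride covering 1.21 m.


f = v / stride_length
f = 3.19 / 1.21
f = 2.6364


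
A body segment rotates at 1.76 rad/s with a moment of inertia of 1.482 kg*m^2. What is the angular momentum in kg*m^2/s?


L = I * omega
L = 1.482 * 1.76
L = 2.6083


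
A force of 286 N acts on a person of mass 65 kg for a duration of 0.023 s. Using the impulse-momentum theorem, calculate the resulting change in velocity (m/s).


J = F * dt = 286 * 0.023 = 6.5780 N*s
delta_v = J / m
delta_v = 6.5780 / 65
delta_v = 0.1012


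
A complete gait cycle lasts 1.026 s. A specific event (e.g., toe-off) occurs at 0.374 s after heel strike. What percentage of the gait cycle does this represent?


pct = (event_time / cycle_time) * 100
pct = (0.374 / 1.026) * 100
ratio = 0.3645
pct = 36.4522


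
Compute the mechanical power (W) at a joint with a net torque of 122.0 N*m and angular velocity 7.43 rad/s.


P = M * omega
P = 122.0 * 7.43
P = 906.4600


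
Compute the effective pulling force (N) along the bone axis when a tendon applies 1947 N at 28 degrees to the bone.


F_eff = F_tendon * cos(theta)
theta = 28 deg = 0.4887 rad
cos(theta) = 0.8829
F_eff = 1947 * 0.8829
F_eff = 1719.0990


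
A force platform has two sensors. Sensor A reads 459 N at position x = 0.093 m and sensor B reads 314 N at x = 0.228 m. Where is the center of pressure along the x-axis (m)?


COP_x = (F1*x1 + F2*x2) / (F1 + F2)
COP_x = (459*0.093 + 314*0.228) / (459 + 314)
Numerator = 114.2790
Denominator = 773
COP_x = 0.1478


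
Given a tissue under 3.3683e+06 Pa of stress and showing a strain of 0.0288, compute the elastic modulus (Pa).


E = stress / strain
E = 3.3683e+06 / 0.0288
E = 1.1695e+08


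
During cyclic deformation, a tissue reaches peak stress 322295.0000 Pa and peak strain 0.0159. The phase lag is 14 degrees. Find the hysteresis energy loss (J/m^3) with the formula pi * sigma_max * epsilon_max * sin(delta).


E_loss = pi * sigma_max * epsilon_max * sin(delta)
delta = 14 deg = 0.2443 rad
sin(delta) = 0.2419
E_loss = pi * 322295.0000 * 0.0159 * 0.2419
E_loss = 3894.7155


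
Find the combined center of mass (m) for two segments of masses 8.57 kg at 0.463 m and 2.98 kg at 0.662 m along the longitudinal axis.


COM = (m1*x1 + m2*x2) / (m1 + m2)
COM = (8.57*0.463 + 2.98*0.662) / (8.57 + 2.98)
Numerator = 5.9407
Denominator = 11.5500
COM = 0.5143


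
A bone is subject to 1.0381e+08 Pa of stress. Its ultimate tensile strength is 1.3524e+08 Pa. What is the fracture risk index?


FRI = applied / ultimate
FRI = 1.0381e+08 / 1.3524e+08
FRI = 0.7676


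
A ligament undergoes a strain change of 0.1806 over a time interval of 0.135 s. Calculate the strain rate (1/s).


strain_rate = delta_strain / delta_t
strain_rate = 0.1806 / 0.135
strain_rate = 1.3378


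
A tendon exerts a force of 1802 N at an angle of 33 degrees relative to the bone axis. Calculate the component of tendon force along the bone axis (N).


F_eff = F_tendon * cos(theta)
theta = 33 deg = 0.5760 rad
cos(theta) = 0.8387
F_eff = 1802 * 0.8387
F_eff = 1511.2844


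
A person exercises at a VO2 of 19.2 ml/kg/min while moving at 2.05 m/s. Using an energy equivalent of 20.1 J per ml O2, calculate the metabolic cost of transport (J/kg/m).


Power per kg = VO2 * 20.1 / 60
Power per kg = 19.2 * 20.1 / 60 = 6.4320 W/kg
Cost = power_per_kg / speed
Cost = 6.4320 / 2.05
Cost = 3.1376


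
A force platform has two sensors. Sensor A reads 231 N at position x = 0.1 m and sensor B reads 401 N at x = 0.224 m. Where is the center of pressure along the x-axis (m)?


COP_x = (F1*x1 + F2*x2) / (F1 + F2)
COP_x = (231*0.1 + 401*0.224) / (231 + 401)
Numerator = 112.9240
Denominator = 632
COP_x = 0.1787


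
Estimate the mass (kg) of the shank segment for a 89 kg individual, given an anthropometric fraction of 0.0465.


m_segment = body_mass * fraction
m_segment = 89 * 0.0465
m_segment = 4.1385


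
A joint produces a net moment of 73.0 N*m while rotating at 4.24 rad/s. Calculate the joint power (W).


P = M * omega
P = 73.0 * 4.24
P = 309.5200


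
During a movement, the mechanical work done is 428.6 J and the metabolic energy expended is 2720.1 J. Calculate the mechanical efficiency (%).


eta = (W_mech / E_meta) * 100
eta = (428.6 / 2720.1) * 100
ratio = 0.1576
eta = 15.7568


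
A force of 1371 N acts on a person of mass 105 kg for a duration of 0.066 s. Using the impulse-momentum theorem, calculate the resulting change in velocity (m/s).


J = F * dt = 1371 * 0.066 = 90.4860 N*s
delta_v = J / m
delta_v = 90.4860 / 105
delta_v = 0.8618


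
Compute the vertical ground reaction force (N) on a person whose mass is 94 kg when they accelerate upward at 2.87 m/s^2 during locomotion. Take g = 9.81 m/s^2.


GRF = m * (g + a)
GRF = 94 * (9.81 + 2.87)
GRF = 94 * 12.6800
GRF = 1191.9200


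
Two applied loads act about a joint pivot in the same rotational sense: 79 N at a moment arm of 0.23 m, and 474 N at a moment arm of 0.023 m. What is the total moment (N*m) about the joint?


M = F1 * d1 + F2 * d2
M = 79 * 0.23 + 474 * 0.023
M = 18.1700 + 10.9020
M = 29.0720


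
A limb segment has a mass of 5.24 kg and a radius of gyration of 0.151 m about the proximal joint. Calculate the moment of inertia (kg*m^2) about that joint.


I = m * k^2
I = 5.24 * 0.151^2
k^2 = 0.0228
I = 0.1195


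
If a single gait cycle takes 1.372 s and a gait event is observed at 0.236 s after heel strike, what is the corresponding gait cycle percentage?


pct = (event_time / cycle_time) * 100
pct = (0.236 / 1.372) * 100
ratio = 0.1720
pct = 17.2012
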